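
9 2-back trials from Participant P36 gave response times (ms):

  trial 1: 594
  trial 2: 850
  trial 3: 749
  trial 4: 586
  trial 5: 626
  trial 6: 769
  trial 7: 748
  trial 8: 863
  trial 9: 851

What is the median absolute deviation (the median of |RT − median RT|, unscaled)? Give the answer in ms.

102 ms

Sorted: 586, 594, 626, 748, 749, 769, 850, 851, 863 → median = 749
|x − 749|: 155, 101, 0, 163, 123, 20, 1, 114, 102
Sorted deviations: 0, 1, 20, 101, 102, 114, 123, 155, 163 → MAD = 102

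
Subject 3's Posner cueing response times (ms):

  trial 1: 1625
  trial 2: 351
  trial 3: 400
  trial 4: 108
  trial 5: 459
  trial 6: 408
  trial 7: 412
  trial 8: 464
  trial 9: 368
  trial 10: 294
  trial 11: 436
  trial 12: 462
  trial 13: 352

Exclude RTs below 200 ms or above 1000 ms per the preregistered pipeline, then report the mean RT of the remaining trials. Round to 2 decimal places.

400.55 ms

Excluded: 108, 1625
Retained (n=11): Σ = 4406
Mean = 4406/11 = 400.5455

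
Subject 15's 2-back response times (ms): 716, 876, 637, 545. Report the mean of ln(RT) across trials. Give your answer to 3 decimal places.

6.527

ln(RT): 6.5737, 6.7754, 6.4568, 6.3008
Σ ln(RT) = 26.1066
Mean = 26.1066/4 = 6.52665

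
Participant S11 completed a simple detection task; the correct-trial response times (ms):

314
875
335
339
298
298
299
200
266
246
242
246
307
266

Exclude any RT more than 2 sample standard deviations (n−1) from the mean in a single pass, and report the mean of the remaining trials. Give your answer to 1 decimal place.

281.2 ms

n = 14, ΣRT = 4531, M = 323.643
Σ(x−M)² = 347307.21; s = √(347307.21/13) = 163.450
Cutoffs: 323.643 ± 2·163.450 → [-3.3, 650.5]
Outside: 875 → excluded.
Retained (n=13): Σ = 3656, mean = 3656/13 = 281.231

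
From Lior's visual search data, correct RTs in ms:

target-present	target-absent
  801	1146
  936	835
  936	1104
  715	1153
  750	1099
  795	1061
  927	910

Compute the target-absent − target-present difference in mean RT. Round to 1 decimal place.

M(target-present) = 5860/7 = 837.143
M(target-absent) = 7308/7 = 1044.000
Difference = 1044.000 − 837.143 = 206.857 ms

206.9 ms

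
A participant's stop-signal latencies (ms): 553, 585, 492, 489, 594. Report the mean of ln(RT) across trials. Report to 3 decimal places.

6.293

ln(RT): 6.3154, 6.3716, 6.1985, 6.1924, 6.3869
Σ ln(RT) = 31.4647
Mean = 31.4647/5 = 6.29294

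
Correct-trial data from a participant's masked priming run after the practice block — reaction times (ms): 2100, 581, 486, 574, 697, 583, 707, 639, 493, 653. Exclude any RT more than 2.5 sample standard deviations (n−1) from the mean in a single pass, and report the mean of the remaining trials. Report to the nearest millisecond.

601 ms

n = 10, ΣRT = 7513, M = 751.300
Σ(x−M)² = 2072042.10; s = √(2072042.10/9) = 479.820
Cutoffs: 751.300 ± 2.5·479.820 → [-448.2, 1950.8]
Outside: 2100 → excluded.
Retained (n=9): Σ = 5413, mean = 5413/9 = 601.444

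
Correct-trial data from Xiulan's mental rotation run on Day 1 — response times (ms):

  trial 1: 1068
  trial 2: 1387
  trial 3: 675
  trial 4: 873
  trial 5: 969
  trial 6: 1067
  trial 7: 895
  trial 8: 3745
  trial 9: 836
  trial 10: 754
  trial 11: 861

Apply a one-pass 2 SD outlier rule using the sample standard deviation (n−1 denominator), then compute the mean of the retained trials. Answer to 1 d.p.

938.5 ms

n = 11, ΣRT = 13130, M = 1193.636
Σ(x−M)² = 7521934.55; s = √(7521934.55/10) = 867.291
Cutoffs: 1193.636 ± 2·867.291 → [-540.9, 2928.2]
Outside: 3745 → excluded.
Retained (n=10): Σ = 9385, mean = 9385/10 = 938.500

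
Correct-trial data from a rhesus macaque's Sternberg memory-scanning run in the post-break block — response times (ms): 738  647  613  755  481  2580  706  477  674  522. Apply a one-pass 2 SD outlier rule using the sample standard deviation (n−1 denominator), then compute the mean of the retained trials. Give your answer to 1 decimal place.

n = 10, ΣRT = 8193, M = 819.300
Σ(x−M)² = 3537008.10; s = √(3537008.10/9) = 626.898
Cutoffs: 819.300 ± 2·626.898 → [-434.5, 2073.1]
Outside: 2580 → excluded.
Retained (n=9): Σ = 5613, mean = 5613/9 = 623.667

623.7 ms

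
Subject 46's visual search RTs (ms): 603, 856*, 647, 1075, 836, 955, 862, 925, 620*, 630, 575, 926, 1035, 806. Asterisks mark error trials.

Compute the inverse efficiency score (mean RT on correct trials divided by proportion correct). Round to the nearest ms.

960 ms

Correct trials (n=12): 603, 647, 1075, 836, 955, 862, 925, 630, 575, 926, 1035, 806
Mean correct RT = 9875/12 = 822.9167 ms
Proportion correct = 12/14
IES = 822.9167 / (12/14) = 960.069 ms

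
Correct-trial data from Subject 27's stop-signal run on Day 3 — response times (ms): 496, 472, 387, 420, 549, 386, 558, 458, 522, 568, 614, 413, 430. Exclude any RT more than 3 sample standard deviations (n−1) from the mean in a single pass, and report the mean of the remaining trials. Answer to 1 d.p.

482.5 ms

n = 13, ΣRT = 6273, M = 482.538
Σ(x−M)² = 67103.23; s = √(67103.23/12) = 74.779
Cutoffs: 482.538 ± 3·74.779 → [258.2, 706.9]
No RTs fall outside the cutoffs; all 13 retained. Mean = 6273/13 = 482.538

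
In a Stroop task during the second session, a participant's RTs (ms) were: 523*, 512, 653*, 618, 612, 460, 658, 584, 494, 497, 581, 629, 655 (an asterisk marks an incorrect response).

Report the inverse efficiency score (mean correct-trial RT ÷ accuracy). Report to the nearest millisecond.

Correct trials (n=11): 512, 618, 612, 460, 658, 584, 494, 497, 581, 629, 655
Mean correct RT = 6300/11 = 572.7273 ms
Proportion correct = 11/13
IES = 572.7273 / (11/13) = 676.860 ms

677 ms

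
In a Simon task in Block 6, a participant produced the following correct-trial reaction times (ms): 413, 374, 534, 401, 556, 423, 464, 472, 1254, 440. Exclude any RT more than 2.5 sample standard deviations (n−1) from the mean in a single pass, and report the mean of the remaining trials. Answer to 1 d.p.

n = 10, ΣRT = 5331, M = 533.100
Σ(x−M)² = 606706.90; s = √(606706.90/9) = 259.638
Cutoffs: 533.100 ± 2.5·259.638 → [-116.0, 1182.2]
Outside: 1254 → excluded.
Retained (n=9): Σ = 4077, mean = 4077/9 = 453.000

453.0 ms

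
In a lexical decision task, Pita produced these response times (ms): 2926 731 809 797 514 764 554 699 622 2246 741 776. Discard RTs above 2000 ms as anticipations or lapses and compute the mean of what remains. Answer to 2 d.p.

700.70 ms

Excluded: 2246, 2926
Retained (n=10): Σ = 7007
Mean = 7007/10 = 700.7000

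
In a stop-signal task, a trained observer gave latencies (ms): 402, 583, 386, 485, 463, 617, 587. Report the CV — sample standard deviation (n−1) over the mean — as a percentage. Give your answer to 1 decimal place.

18.5%

n = 7, Σ = 3523, M = 503.2857
Σ(x−M)² = 52265.429; s = √(52265.429/6) = 93.3322
CV = 93.3322 / 503.2857 = 0.18545 = 18.545%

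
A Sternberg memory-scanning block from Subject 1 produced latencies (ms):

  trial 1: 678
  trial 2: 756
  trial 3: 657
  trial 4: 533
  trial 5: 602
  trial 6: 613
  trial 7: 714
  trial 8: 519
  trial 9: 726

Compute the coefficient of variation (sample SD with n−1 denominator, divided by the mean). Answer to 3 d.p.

0.130

n = 9, Σ = 5798, M = 644.2222
Σ(x−M)² = 56163.556; s = √(56163.556/8) = 83.7881
CV = 83.7881 / 644.2222 = 0.13006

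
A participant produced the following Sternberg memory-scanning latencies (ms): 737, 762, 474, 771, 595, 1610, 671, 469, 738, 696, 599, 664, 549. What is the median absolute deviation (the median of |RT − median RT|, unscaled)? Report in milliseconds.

76 ms

Sorted: 469, 474, 549, 595, 599, 664, 671, 696, 737, 738, 762, 771, 1610 → median = 671
|x − 671|: 66, 91, 197, 100, 76, 939, 0, 202, 67, 25, 72, 7, 122
Sorted deviations: 0, 7, 25, 66, 67, 72, 76, 91, 100, 122, 197, 202, 939 → MAD = 76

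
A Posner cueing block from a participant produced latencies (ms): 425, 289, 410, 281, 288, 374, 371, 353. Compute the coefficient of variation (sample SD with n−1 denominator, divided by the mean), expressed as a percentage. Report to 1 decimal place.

16.3%

n = 8, Σ = 2791, M = 348.8750
Σ(x−M)² = 22566.875; s = √(22566.875/7) = 56.7789
CV = 56.7789 / 348.8750 = 0.16275 = 16.275%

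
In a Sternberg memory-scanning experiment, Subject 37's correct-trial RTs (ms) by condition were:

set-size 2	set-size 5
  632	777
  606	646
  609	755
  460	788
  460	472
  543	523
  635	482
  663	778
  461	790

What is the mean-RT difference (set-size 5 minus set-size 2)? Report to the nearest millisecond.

M(set-size 2) = 5069/9 = 563.222
M(set-size 5) = 6011/9 = 667.889
Difference = 667.889 − 563.222 = 104.667 ms

105 ms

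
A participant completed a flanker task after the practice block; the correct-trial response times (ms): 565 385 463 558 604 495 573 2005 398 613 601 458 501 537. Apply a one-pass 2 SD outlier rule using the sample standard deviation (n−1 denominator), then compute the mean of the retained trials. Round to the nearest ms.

n = 14, ΣRT = 8756, M = 625.429
Σ(x−M)² = 2119633.43; s = √(2119633.43/13) = 403.793
Cutoffs: 625.429 ± 2·403.793 → [-182.2, 1433.0]
Outside: 2005 → excluded.
Retained (n=13): Σ = 6751, mean = 6751/13 = 519.308

519 ms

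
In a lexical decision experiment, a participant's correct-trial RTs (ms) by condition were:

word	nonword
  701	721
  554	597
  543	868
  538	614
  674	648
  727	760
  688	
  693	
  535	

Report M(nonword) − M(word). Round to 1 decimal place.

M(word) = 5653/9 = 628.111
M(nonword) = 4208/6 = 701.333
Difference = 701.333 − 628.111 = 73.222 ms

73.2 ms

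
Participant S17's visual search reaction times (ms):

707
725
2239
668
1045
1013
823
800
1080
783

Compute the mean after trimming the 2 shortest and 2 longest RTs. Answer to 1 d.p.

864.8 ms

Sorted: 668, 707, 725, 783, 800, 823, 1013, 1045, 1080, 2239
Drop lowest 2 (668, 707) and highest 2 (1080, 2239)
Remaining (n=6): Σ = 5189, mean = 5189/6 = 864.833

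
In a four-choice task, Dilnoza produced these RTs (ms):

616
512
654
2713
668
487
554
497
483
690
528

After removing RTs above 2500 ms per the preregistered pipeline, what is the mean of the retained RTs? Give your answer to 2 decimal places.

568.90 ms

Excluded: 2713
Retained (n=10): Σ = 5689
Mean = 5689/10 = 568.9000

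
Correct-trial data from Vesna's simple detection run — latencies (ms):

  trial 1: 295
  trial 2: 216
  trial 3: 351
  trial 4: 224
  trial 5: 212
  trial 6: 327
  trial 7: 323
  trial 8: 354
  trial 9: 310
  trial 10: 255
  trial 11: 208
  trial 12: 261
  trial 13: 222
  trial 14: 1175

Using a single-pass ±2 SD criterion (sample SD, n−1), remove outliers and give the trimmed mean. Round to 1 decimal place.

n = 14, ΣRT = 4733, M = 338.071
Σ(x−M)² = 790902.93; s = √(790902.93/13) = 246.655
Cutoffs: 338.071 ± 2·246.655 → [-155.2, 831.4]
Outside: 1175 → excluded.
Retained (n=13): Σ = 3558, mean = 3558/13 = 273.692

273.7 ms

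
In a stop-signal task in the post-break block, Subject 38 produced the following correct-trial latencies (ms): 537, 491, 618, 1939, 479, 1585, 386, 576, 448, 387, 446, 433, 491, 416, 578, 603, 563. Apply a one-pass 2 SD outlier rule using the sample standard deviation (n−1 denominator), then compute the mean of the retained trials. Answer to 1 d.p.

496.8 ms

n = 17, ΣRT = 10976, M = 645.647
Σ(x−M)² = 2972587.88; s = √(2972587.88/16) = 431.030
Cutoffs: 645.647 ± 2·431.030 → [-216.4, 1507.7]
Outside: 1585, 1939 → excluded.
Retained (n=15): Σ = 7452, mean = 7452/15 = 496.800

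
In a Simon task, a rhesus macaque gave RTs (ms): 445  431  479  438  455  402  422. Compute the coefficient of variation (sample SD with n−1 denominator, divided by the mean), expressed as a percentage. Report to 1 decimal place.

5.6%

n = 7, Σ = 3072, M = 438.8571
Σ(x−M)² = 3614.857; s = √(3614.857/6) = 24.5454
CV = 24.5454 / 438.8571 = 0.05593 = 5.593%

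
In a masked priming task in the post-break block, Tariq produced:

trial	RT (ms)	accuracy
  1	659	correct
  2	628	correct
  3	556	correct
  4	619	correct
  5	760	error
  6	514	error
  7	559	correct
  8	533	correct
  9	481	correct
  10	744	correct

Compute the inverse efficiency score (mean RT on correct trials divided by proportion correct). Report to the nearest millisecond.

747 ms

Correct trials (n=8): 659, 628, 556, 619, 559, 533, 481, 744
Mean correct RT = 4779/8 = 597.3750 ms
Proportion correct = 8/10
IES = 597.3750 / (8/10) = 746.719 ms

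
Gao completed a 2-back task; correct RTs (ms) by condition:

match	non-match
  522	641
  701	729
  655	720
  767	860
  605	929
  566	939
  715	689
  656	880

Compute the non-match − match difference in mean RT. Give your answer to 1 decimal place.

M(match) = 5187/8 = 648.375
M(non-match) = 6387/8 = 798.375
Difference = 798.375 − 648.375 = 150.000 ms

150.0 ms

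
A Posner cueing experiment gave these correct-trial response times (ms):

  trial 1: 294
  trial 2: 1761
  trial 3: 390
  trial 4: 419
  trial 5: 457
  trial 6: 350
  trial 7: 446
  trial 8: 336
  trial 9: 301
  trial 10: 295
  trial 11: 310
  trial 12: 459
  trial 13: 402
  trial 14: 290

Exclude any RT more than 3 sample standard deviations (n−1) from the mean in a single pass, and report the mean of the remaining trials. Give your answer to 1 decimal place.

365.3 ms

n = 14, ΣRT = 6510, M = 465.000
Σ(x−M)² = 1861340.00; s = √(1861340.00/13) = 378.391
Cutoffs: 465.000 ± 3·378.391 → [-670.2, 1600.2]
Outside: 1761 → excluded.
Retained (n=13): Σ = 4749, mean = 4749/13 = 365.308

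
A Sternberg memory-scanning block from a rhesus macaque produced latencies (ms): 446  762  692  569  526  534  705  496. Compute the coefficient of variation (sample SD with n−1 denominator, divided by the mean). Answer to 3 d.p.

0.192

n = 8, Σ = 4730, M = 591.2500
Σ(x−M)² = 90445.500; s = √(90445.500/7) = 113.6696
CV = 113.6696 / 591.2500 = 0.19225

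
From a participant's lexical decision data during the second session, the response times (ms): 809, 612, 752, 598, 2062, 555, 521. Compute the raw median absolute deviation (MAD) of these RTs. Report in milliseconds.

Sorted: 521, 555, 598, 612, 752, 809, 2062 → median = 612
|x − 612|: 197, 0, 140, 14, 1450, 57, 91
Sorted deviations: 0, 14, 57, 91, 140, 197, 1450 → MAD = 91

91 ms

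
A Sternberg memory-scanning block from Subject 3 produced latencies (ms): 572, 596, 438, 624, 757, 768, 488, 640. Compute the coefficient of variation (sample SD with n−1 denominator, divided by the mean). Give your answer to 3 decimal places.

n = 8, Σ = 4883, M = 610.3750
Σ(x−M)² = 93775.875; s = √(93775.875/7) = 115.7435
CV = 115.7435 / 610.3750 = 0.18963

0.190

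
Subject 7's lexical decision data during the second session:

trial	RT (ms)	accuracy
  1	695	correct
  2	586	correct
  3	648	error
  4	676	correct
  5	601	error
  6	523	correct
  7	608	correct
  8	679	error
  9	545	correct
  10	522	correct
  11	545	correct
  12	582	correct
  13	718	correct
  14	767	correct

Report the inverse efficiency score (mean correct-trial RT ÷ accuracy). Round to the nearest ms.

Correct trials (n=11): 695, 586, 676, 523, 608, 545, 522, 545, 582, 718, 767
Mean correct RT = 6767/11 = 615.1818 ms
Proportion correct = 11/14
IES = 615.1818 / (11/14) = 782.959 ms

783 ms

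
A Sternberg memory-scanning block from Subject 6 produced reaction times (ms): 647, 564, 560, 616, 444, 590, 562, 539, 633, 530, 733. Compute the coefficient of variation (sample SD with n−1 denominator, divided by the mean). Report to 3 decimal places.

0.128

n = 11, Σ = 6418, M = 583.4545
Σ(x−M)² = 55628.727; s = √(55628.727/10) = 74.5847
CV = 74.5847 / 583.4545 = 0.12783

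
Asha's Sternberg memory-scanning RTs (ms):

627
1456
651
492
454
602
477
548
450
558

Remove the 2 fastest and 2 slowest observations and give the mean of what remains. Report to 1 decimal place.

550.7 ms

Sorted: 450, 454, 477, 492, 548, 558, 602, 627, 651, 1456
Drop lowest 2 (450, 454) and highest 2 (651, 1456)
Remaining (n=6): Σ = 3304, mean = 3304/6 = 550.667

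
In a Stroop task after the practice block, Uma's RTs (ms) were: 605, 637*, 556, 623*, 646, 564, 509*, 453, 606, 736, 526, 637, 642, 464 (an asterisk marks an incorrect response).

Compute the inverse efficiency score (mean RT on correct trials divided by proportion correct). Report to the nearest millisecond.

Correct trials (n=11): 605, 556, 646, 564, 453, 606, 736, 526, 637, 642, 464
Mean correct RT = 6435/11 = 585.0000 ms
Proportion correct = 11/14
IES = 585.0000 / (11/14) = 744.545 ms

745 ms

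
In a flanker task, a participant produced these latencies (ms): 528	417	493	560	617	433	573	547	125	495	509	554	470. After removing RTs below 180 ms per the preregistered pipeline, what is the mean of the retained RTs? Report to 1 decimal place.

Excluded: 125
Retained (n=12): Σ = 6196
Mean = 6196/12 = 516.3333

516.3 ms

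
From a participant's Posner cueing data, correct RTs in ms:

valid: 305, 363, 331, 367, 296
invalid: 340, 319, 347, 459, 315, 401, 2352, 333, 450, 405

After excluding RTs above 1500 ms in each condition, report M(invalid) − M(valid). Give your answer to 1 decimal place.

invalid: exclude 2352
M(valid) = 1662/5 = 332.400
M(invalid) = 3369/9 = 374.333
Difference = 374.333 − 332.400 = 41.933 ms

41.9 ms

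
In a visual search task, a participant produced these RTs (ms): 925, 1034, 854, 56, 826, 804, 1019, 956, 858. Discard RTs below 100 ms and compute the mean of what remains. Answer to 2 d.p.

909.50 ms

Excluded: 56
Retained (n=8): Σ = 7276
Mean = 7276/8 = 909.5000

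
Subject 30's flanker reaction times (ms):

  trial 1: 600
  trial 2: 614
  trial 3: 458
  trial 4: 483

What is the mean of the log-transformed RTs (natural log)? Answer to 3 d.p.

ln(RT): 6.3969, 6.4200, 6.1269, 6.1800
Σ ln(RT) = 25.1238
Mean = 25.1238/4 = 6.28095

6.281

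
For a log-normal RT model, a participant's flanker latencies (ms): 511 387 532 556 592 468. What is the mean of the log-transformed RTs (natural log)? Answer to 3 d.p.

ln(RT): 6.2364, 5.9584, 6.2766, 6.3208, 6.3835, 6.1485
Σ ln(RT) = 37.3242
Mean = 37.3242/6 = 6.22070

6.221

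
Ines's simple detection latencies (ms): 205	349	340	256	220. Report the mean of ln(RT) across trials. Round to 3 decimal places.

5.589

ln(RT): 5.3230, 5.8551, 5.8289, 5.5452, 5.3936
Σ ln(RT) = 27.9458
Mean = 27.9458/5 = 5.58917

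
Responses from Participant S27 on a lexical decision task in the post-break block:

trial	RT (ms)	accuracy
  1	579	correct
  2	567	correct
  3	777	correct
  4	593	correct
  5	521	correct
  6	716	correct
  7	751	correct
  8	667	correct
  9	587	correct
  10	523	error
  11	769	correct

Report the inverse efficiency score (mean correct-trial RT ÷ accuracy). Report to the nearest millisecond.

Correct trials (n=10): 579, 567, 777, 593, 521, 716, 751, 667, 587, 769
Mean correct RT = 6527/10 = 652.7000 ms
Proportion correct = 10/11
IES = 652.7000 / (10/11) = 717.970 ms

718 ms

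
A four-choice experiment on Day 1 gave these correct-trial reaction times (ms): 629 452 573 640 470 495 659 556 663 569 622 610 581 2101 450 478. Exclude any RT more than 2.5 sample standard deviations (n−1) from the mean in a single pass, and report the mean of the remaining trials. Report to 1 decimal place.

563.1 ms

n = 16, ΣRT = 10548, M = 659.250
Σ(x−M)² = 2298507.00; s = √(2298507.00/15) = 391.451
Cutoffs: 659.250 ± 2.5·391.451 → [-319.4, 1637.9]
Outside: 2101 → excluded.
Retained (n=15): Σ = 8447, mean = 8447/15 = 563.133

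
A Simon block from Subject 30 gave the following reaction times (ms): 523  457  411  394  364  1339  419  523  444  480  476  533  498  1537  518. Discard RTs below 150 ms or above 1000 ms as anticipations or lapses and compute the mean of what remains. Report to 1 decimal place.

464.6 ms

Excluded: 1339, 1537
Retained (n=13): Σ = 6040
Mean = 6040/13 = 464.6154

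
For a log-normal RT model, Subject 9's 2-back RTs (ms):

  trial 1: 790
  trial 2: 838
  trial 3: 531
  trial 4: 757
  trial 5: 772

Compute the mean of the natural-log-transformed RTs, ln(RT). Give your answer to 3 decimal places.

6.591

ln(RT): 6.6720, 6.7310, 6.2748, 6.6294, 6.6490
Σ ln(RT) = 32.9562
Mean = 32.9562/5 = 6.59123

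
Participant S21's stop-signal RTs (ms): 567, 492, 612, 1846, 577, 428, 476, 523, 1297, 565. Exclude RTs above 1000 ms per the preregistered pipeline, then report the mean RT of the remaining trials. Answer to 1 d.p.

Excluded: 1297, 1846
Retained (n=8): Σ = 4240
Mean = 4240/8 = 530.0000

530.0 ms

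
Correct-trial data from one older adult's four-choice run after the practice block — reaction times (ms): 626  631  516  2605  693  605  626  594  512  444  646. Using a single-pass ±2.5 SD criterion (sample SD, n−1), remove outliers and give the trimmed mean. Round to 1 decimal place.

n = 11, ΣRT = 8498, M = 772.545
Σ(x−M)² = 3744808.73; s = √(3744808.73/10) = 611.948
Cutoffs: 772.545 ± 2.5·611.948 → [-757.3, 2302.4]
Outside: 2605 → excluded.
Retained (n=10): Σ = 5893, mean = 5893/10 = 589.300

589.3 ms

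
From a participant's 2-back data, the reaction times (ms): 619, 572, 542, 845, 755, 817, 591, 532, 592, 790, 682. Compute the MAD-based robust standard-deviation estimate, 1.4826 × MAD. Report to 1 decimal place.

114.2 ms

Sorted: 532, 542, 572, 591, 592, 619, 682, 755, 790, 817, 845 → median = 619
|x − 619| sorted: 0, 27, 28, 47, 63, 77, 87, 136, 171, 198, 226 → MAD = 77
Robust SD ≈ 1.4826 × 77 = 114.160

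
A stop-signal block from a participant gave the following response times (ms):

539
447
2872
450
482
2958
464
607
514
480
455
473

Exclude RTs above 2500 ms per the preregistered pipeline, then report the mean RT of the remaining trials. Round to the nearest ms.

Excluded: 2872, 2958
Retained (n=10): Σ = 4911
Mean = 4911/10 = 491.1000

491 ms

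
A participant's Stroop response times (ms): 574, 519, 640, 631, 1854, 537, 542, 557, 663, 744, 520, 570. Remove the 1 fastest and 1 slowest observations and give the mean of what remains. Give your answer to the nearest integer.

Sorted: 519, 520, 537, 542, 557, 570, 574, 631, 640, 663, 744, 1854
Drop lowest 1 (519) and highest 1 (1854)
Remaining (n=10): Σ = 5978, mean = 5978/10 = 597.800

598 ms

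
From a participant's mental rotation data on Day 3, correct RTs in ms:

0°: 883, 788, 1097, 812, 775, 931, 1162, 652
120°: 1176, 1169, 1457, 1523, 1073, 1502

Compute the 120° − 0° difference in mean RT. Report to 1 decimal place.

429.2 ms

M(0°) = 7100/8 = 887.500
M(120°) = 7900/6 = 1316.667
Difference = 1316.667 − 887.500 = 429.167 ms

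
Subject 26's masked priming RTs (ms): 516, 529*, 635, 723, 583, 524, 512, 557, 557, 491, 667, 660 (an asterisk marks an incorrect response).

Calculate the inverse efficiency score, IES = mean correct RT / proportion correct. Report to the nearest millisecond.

637 ms

Correct trials (n=11): 516, 635, 723, 583, 524, 512, 557, 557, 491, 667, 660
Mean correct RT = 6425/11 = 584.0909 ms
Proportion correct = 11/12
IES = 584.0909 / (11/12) = 637.190 ms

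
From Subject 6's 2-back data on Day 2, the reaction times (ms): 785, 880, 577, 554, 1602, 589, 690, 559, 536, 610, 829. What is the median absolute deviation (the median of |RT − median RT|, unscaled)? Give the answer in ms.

74 ms

Sorted: 536, 554, 559, 577, 589, 610, 690, 785, 829, 880, 1602 → median = 610
|x − 610|: 175, 270, 33, 56, 992, 21, 80, 51, 74, 0, 219
Sorted deviations: 0, 21, 33, 51, 56, 74, 80, 175, 219, 270, 992 → MAD = 74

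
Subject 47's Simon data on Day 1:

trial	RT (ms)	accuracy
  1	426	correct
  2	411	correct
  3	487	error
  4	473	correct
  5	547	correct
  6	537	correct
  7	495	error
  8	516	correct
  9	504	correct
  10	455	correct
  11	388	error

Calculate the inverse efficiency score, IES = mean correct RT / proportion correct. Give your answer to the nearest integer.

665 ms

Correct trials (n=8): 426, 411, 473, 547, 537, 516, 504, 455
Mean correct RT = 3869/8 = 483.6250 ms
Proportion correct = 8/11
IES = 483.6250 / (8/11) = 664.984 ms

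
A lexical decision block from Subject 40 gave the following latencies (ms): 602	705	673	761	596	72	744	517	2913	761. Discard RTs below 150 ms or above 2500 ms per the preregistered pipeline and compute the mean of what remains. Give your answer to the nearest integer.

Excluded: 72, 2913
Retained (n=8): Σ = 5359
Mean = 5359/8 = 669.8750

670 ms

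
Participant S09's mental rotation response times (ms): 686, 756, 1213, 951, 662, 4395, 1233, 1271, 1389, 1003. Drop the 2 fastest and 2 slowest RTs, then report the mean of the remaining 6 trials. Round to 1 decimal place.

Sorted: 662, 686, 756, 951, 1003, 1213, 1233, 1271, 1389, 4395
Drop lowest 2 (662, 686) and highest 2 (1389, 4395)
Remaining (n=6): Σ = 6427, mean = 6427/6 = 1071.167

1071.2 ms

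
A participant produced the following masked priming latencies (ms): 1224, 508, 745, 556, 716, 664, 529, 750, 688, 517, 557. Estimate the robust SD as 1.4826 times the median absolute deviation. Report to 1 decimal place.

158.6 ms

Sorted: 508, 517, 529, 556, 557, 664, 688, 716, 745, 750, 1224 → median = 664
|x − 664| sorted: 0, 24, 52, 81, 86, 107, 108, 135, 147, 156, 560 → MAD = 107
Robust SD ≈ 1.4826 × 107 = 158.638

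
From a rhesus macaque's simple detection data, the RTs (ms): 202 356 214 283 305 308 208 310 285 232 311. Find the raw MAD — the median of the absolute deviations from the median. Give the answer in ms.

Sorted: 202, 208, 214, 232, 283, 285, 305, 308, 310, 311, 356 → median = 285
|x − 285|: 83, 71, 71, 2, 20, 23, 77, 25, 0, 53, 26
Sorted deviations: 0, 2, 20, 23, 25, 26, 53, 71, 71, 77, 83 → MAD = 26

26 ms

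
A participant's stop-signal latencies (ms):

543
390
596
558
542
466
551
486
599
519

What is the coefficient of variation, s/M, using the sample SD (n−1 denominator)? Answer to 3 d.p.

0.121

n = 10, Σ = 5250, M = 525.0000
Σ(x−M)² = 36158.000; s = √(36158.000/9) = 63.3842
CV = 63.3842 / 525.0000 = 0.12073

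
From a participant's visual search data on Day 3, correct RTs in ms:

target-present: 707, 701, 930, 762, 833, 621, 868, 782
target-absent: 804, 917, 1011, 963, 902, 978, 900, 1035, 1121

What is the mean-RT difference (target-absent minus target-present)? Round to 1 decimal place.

183.5 ms

M(target-present) = 6204/8 = 775.500
M(target-absent) = 8631/9 = 959.000
Difference = 959.000 − 775.500 = 183.500 ms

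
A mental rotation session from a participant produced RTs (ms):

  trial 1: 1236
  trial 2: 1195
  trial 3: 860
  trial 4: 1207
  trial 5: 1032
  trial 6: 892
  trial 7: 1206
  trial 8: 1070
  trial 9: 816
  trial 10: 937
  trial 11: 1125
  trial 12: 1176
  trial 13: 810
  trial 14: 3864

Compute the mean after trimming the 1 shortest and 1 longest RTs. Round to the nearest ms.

Sorted: 810, 816, 860, 892, 937, 1032, 1070, 1125, 1176, 1195, 1206, 1207, 1236, 3864
Drop lowest 1 (810) and highest 1 (3864)
Remaining (n=12): Σ = 12752, mean = 12752/12 = 1062.667

1063 ms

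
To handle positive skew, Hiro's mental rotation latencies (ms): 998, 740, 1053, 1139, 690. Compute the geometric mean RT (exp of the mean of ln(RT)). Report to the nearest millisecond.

906 ms

ln(RT): 6.9058, 6.6067, 6.9594, 7.0379, 6.5367
Mean ln(RT) = 34.0464/5 = 6.80928
Geometric mean = exp(6.80928) = 906.22 ms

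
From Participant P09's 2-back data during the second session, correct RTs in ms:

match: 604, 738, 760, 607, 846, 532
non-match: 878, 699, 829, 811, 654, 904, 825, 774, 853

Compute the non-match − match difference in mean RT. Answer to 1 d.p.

121.8 ms

M(match) = 4087/6 = 681.167
M(non-match) = 7227/9 = 803.000
Difference = 803.000 − 681.167 = 121.833 ms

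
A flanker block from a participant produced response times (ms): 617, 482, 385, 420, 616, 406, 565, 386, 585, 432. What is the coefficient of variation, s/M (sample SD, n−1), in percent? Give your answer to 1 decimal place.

19.7%

n = 10, Σ = 4894, M = 489.4000
Σ(x−M)² = 83876.400; s = √(83876.400/9) = 96.5381
CV = 96.5381 / 489.4000 = 0.19726 = 19.726%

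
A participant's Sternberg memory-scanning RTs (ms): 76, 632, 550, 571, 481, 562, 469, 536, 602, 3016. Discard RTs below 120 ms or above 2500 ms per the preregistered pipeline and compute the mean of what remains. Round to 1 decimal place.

550.4 ms

Excluded: 76, 3016
Retained (n=8): Σ = 4403
Mean = 4403/8 = 550.3750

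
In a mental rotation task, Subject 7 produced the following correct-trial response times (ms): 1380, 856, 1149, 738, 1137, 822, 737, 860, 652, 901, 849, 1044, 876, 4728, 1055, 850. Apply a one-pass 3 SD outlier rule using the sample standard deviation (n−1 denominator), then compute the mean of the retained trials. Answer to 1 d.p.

927.1 ms

n = 16, ΣRT = 18634, M = 1164.625
Σ(x−M)² = 14056107.75; s = √(14056107.75/15) = 968.026
Cutoffs: 1164.625 ± 3·968.026 → [-1739.5, 4068.7]
Outside: 4728 → excluded.
Retained (n=15): Σ = 13906, mean = 13906/15 = 927.067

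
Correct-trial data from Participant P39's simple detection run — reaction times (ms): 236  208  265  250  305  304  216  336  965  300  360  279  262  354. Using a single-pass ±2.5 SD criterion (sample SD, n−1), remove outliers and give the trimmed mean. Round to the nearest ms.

n = 14, ΣRT = 4640, M = 331.429
Σ(x−M)² = 461475.43; s = √(461475.43/13) = 188.409
Cutoffs: 331.429 ± 2.5·188.409 → [-139.6, 802.5]
Outside: 965 → excluded.
Retained (n=13): Σ = 3675, mean = 3675/13 = 282.692

283 ms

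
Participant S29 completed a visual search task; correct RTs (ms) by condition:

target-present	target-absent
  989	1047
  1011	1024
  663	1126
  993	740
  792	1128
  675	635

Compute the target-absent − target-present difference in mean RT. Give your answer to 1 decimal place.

96.2 ms

M(target-present) = 5123/6 = 853.833
M(target-absent) = 5700/6 = 950.000
Difference = 950.000 − 853.833 = 96.167 ms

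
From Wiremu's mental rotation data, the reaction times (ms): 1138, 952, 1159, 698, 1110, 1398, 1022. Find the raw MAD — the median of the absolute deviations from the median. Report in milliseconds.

Sorted: 698, 952, 1022, 1110, 1138, 1159, 1398 → median = 1110
|x − 1110|: 28, 158, 49, 412, 0, 288, 88
Sorted deviations: 0, 28, 49, 88, 158, 288, 412 → MAD = 88

88 ms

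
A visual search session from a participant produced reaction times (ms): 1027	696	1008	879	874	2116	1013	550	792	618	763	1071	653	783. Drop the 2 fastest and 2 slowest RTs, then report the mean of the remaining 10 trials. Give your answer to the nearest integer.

Sorted: 550, 618, 653, 696, 763, 783, 792, 874, 879, 1008, 1013, 1027, 1071, 2116
Drop lowest 2 (550, 618) and highest 2 (1071, 2116)
Remaining (n=10): Σ = 8488, mean = 8488/10 = 848.800

849 ms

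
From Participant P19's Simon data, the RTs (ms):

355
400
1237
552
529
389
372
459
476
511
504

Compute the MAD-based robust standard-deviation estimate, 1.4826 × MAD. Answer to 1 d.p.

112.7 ms

Sorted: 355, 372, 389, 400, 459, 476, 504, 511, 529, 552, 1237 → median = 476
|x − 476| sorted: 0, 17, 28, 35, 53, 76, 76, 87, 104, 121, 761 → MAD = 76
Robust SD ≈ 1.4826 × 76 = 112.678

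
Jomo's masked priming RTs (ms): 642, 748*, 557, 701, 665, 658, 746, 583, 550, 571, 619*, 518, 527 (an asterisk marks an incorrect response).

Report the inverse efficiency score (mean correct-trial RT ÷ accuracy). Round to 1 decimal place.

Correct trials (n=11): 642, 557, 701, 665, 658, 746, 583, 550, 571, 518, 527
Mean correct RT = 6718/11 = 610.7273 ms
Proportion correct = 11/13
IES = 610.7273 / (11/13) = 721.769 ms

721.8 ms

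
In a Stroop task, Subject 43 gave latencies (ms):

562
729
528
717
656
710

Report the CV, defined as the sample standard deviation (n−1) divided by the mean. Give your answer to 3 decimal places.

n = 6, Σ = 3902, M = 650.3333
Σ(x−M)² = 36993.333; s = √(36993.333/5) = 86.0155
CV = 86.0155 / 650.3333 = 0.13226

0.132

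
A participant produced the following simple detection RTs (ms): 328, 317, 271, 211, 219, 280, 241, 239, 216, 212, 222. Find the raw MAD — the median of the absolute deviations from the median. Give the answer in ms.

Sorted: 211, 212, 216, 219, 222, 239, 241, 271, 280, 317, 328 → median = 239
|x − 239|: 89, 78, 32, 28, 20, 41, 2, 0, 23, 27, 17
Sorted deviations: 0, 2, 17, 20, 23, 27, 28, 32, 41, 78, 89 → MAD = 27

27 ms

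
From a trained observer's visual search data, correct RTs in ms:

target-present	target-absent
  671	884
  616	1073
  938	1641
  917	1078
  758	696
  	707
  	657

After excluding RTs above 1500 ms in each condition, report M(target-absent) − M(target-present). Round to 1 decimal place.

target-absent: exclude 1641
M(target-present) = 3900/5 = 780.000
M(target-absent) = 5095/6 = 849.167
Difference = 849.167 − 780.000 = 69.167 ms

69.2 ms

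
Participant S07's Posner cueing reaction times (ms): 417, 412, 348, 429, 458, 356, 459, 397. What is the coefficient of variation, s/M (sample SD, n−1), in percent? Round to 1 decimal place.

10.1%

n = 8, Σ = 3276, M = 409.5000
Σ(x−M)² = 12046.000; s = √(12046.000/7) = 41.4832
CV = 41.4832 / 409.5000 = 0.10130 = 10.130%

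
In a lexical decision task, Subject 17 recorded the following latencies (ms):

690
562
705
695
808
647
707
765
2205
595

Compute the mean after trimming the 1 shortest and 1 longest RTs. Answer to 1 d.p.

701.5 ms

Sorted: 562, 595, 647, 690, 695, 705, 707, 765, 808, 2205
Drop lowest 1 (562) and highest 1 (2205)
Remaining (n=8): Σ = 5612, mean = 5612/8 = 701.500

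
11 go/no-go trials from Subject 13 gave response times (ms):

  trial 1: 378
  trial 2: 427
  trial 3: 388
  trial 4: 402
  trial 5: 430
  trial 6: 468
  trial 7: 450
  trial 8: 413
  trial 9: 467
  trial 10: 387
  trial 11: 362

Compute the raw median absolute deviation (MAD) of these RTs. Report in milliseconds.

26 ms

Sorted: 362, 378, 387, 388, 402, 413, 427, 430, 450, 467, 468 → median = 413
|x − 413|: 35, 14, 25, 11, 17, 55, 37, 0, 54, 26, 51
Sorted deviations: 0, 11, 14, 17, 25, 26, 35, 37, 51, 54, 55 → MAD = 26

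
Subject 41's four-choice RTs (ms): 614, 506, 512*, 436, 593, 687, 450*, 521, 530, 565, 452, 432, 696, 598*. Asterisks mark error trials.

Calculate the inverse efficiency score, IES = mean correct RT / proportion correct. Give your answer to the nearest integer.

698 ms

Correct trials (n=11): 614, 506, 436, 593, 687, 521, 530, 565, 452, 432, 696
Mean correct RT = 6032/11 = 548.3636 ms
Proportion correct = 11/14
IES = 548.3636 / (11/14) = 697.917 ms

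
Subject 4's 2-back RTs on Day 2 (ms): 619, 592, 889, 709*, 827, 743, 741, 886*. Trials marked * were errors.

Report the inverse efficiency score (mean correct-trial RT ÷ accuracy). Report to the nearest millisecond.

980 ms

Correct trials (n=6): 619, 592, 889, 827, 743, 741
Mean correct RT = 4411/6 = 735.1667 ms
Proportion correct = 6/8
IES = 735.1667 / (6/8) = 980.222 ms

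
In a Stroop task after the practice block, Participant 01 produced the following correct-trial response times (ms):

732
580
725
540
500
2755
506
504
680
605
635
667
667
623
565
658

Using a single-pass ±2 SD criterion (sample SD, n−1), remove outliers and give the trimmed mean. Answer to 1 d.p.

612.5 ms

n = 16, ΣRT = 11942, M = 746.375
Σ(x−M)² = 4388061.75; s = √(4388061.75/15) = 540.867
Cutoffs: 746.375 ± 2·540.867 → [-335.4, 1828.1]
Outside: 2755 → excluded.
Retained (n=15): Σ = 9187, mean = 9187/15 = 612.467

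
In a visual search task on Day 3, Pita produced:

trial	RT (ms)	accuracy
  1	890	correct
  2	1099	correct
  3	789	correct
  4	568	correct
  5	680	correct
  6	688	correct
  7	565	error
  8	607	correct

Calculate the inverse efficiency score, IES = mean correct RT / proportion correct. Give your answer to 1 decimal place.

868.7 ms

Correct trials (n=7): 890, 1099, 789, 568, 680, 688, 607
Mean correct RT = 5321/7 = 760.1429 ms
Proportion correct = 7/8
IES = 760.1429 / (7/8) = 868.735 ms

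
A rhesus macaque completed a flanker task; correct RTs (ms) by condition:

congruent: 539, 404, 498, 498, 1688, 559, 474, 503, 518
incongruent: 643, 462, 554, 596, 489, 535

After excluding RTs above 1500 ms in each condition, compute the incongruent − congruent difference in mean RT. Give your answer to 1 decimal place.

congruent: exclude 1688
M(congruent) = 3993/8 = 499.125
M(incongruent) = 3279/6 = 546.500
Difference = 546.500 − 499.125 = 47.375 ms

47.4 ms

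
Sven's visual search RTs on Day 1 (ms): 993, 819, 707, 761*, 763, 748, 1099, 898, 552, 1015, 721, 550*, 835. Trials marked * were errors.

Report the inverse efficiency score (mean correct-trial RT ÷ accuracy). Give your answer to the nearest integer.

983 ms

Correct trials (n=11): 993, 819, 707, 763, 748, 1099, 898, 552, 1015, 721, 835
Mean correct RT = 9150/11 = 831.8182 ms
Proportion correct = 11/13
IES = 831.8182 / (11/13) = 983.058 ms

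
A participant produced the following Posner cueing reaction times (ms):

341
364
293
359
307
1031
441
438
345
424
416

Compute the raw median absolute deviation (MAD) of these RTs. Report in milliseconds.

Sorted: 293, 307, 341, 345, 359, 364, 416, 424, 438, 441, 1031 → median = 364
|x − 364|: 23, 0, 71, 5, 57, 667, 77, 74, 19, 60, 52
Sorted deviations: 0, 5, 19, 23, 52, 57, 60, 71, 74, 77, 667 → MAD = 57

57 ms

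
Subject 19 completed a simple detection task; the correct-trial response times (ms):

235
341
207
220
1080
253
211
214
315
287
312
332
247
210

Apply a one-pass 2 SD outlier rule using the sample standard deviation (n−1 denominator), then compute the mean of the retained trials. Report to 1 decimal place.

n = 14, ΣRT = 4464, M = 318.857
Σ(x−M)² = 654373.71; s = √(654373.71/13) = 224.358
Cutoffs: 318.857 ± 2·224.358 → [-129.9, 767.6]
Outside: 1080 → excluded.
Retained (n=13): Σ = 3384, mean = 3384/13 = 260.308

260.3 ms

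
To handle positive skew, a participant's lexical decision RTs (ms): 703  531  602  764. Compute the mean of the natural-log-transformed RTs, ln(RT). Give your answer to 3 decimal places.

ln(RT): 6.5554, 6.2748, 6.4003, 6.6386
Σ ln(RT) = 25.8689
Mean = 25.8689/4 = 6.46724

6.467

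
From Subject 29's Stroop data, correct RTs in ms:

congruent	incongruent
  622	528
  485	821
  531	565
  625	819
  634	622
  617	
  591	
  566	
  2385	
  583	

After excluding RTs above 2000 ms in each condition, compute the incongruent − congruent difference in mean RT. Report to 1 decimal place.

congruent: exclude 2385
M(congruent) = 5254/9 = 583.778
M(incongruent) = 3355/5 = 671.000
Difference = 671.000 − 583.778 = 87.222 ms

87.2 ms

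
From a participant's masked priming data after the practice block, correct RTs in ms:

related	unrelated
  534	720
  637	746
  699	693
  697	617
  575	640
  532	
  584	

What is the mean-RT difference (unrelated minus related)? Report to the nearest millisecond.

75 ms

M(related) = 4258/7 = 608.286
M(unrelated) = 3416/5 = 683.200
Difference = 683.200 − 608.286 = 74.914 ms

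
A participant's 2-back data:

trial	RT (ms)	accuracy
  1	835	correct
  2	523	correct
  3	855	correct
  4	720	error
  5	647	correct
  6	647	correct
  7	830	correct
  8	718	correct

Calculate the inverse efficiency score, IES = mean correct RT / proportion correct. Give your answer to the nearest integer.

825 ms

Correct trials (n=7): 835, 523, 855, 647, 647, 830, 718
Mean correct RT = 5055/7 = 722.1429 ms
Proportion correct = 7/8
IES = 722.1429 / (7/8) = 825.306 ms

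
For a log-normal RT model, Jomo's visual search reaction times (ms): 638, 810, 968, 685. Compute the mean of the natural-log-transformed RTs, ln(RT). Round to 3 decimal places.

ln(RT): 6.4583, 6.6970, 6.8752, 6.5294
Σ ln(RT) = 26.5600
Mean = 26.5600/4 = 6.64001

6.640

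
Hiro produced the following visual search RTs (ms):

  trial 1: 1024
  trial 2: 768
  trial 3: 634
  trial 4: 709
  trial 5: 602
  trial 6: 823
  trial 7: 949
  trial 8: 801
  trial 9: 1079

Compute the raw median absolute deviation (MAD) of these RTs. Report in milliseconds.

148 ms

Sorted: 602, 634, 709, 768, 801, 823, 949, 1024, 1079 → median = 801
|x − 801|: 223, 33, 167, 92, 199, 22, 148, 0, 278
Sorted deviations: 0, 22, 33, 92, 148, 167, 199, 223, 278 → MAD = 148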